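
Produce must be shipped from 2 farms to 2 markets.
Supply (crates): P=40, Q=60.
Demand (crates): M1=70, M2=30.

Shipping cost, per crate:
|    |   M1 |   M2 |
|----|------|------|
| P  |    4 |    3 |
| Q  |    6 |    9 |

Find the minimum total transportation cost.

490

A cheapest plan:
  P–M1: 10 crates
  P–M2: 30 crates
  Q–M1: 60 crates
Total cost = 490.
(Supply check: P ships 40; Q ships 60.)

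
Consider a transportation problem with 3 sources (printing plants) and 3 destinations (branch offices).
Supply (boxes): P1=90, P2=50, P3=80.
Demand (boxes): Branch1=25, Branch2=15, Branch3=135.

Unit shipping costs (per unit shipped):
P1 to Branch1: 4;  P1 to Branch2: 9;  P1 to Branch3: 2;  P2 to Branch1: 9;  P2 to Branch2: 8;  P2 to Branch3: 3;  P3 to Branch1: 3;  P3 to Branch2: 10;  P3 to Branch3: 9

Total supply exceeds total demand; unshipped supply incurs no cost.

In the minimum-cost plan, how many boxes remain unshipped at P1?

Minimum-cost shipments:
  P1→Branch3: 90 × 2 = 180
  P2→Branch2: 5 × 8 = 40
  P2→Branch3: 45 × 3 = 135
  P3→Branch1: 25 × 3 = 75
  P3→Branch2: 10 × 10 = 100
Total cost = 530.
P1 ships 90 of its 90, leaving 0.

0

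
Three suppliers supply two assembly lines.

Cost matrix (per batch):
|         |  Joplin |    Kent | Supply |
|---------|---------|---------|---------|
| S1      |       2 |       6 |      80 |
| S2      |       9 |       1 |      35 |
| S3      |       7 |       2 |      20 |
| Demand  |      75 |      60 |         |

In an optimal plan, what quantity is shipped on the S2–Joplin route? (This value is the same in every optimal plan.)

Solving gives:
  S1->Joplin: 75 × 2 = 150
  S1->Kent: 5 × 6 = 30
  S2->Kent: 35 × 1 = 35
  S3->Kent: 20 × 2 = 40
Total cost = 255.
The route S2→Joplin is not used.

0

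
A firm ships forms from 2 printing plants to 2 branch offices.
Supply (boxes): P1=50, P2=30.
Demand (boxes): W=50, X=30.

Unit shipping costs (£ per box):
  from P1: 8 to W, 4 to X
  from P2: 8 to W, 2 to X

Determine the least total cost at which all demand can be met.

460

One minimum-cost allocation:
  P1→W: 50 × £8 = £400
  P2→X: 30 × £2 = £60
Total = 400 + 60 = £460.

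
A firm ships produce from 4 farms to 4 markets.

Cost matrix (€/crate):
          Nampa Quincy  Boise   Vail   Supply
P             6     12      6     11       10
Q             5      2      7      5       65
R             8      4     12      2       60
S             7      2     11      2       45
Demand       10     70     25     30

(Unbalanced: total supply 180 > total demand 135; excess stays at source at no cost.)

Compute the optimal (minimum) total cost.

415

One minimum-cost allocation:
  P–Boise: 10 × €6 = €60
  Q–Nampa: 10 × €5 = €50
  Q–Quincy: 40 × €2 = €80
  Q–Boise: 15 × €7 = €105
  R–Vail: 15 × €2 = €30
  S–Quincy: 30 × €2 = €60
  S–Vail: 15 × €2 = €30
Total = 60 + 50 + 80 + 105 + 30 + 60 + 30 = €415.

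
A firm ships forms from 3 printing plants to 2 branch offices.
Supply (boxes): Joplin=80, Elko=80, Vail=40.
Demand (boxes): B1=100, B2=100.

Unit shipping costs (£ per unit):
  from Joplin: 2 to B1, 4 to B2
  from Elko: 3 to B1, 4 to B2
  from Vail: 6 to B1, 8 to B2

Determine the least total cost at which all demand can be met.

760

Optimal allocation:
  Joplin->B1: 80 boxes
  Elko->B2: 80 boxes
  Vail->B1: 20 boxes
  Vail->B2: 20 boxes
Total cost = £760.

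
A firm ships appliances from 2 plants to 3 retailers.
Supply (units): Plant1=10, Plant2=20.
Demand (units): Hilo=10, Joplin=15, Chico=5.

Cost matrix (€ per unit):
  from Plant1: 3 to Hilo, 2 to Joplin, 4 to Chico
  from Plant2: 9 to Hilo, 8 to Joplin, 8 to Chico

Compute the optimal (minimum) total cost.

190

A cheapest plan:
  Plant1->Joplin: 10 × €2 = €20
  Plant2->Hilo: 10 × €9 = €90
  Plant2->Joplin: 5 × €8 = €40
  Plant2->Chico: 5 × €8 = €40
Total = 20 + 90 + 40 + 40 = €190.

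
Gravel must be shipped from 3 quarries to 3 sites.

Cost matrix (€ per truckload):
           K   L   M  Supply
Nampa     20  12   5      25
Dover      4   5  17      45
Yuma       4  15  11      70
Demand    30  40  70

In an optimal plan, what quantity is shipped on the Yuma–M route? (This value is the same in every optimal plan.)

The minimum-cost plan:
  Nampa→M: 25 truckloads
  Dover→K: 5 truckloads
  Dover→L: 40 truckloads
  Yuma→K: 25 truckloads
  Yuma→M: 45 truckloads
Total cost = €940.
So Yuma→M carries 45 truckloads.

45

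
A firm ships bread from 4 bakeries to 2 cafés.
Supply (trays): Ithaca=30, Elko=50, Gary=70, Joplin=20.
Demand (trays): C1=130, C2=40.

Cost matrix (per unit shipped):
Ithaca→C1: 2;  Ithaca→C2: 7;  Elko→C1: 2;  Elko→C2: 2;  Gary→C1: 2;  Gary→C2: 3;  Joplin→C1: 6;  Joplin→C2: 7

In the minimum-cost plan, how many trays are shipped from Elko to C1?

Solving gives:
  Ithaca->C1: 30 × 2 = 60
  Elko->C1: 10 × 2 = 20
  Elko->C2: 40 × 2 = 80
  Gary->C1: 70 × 2 = 140
  Joplin->C1: 20 × 6 = 120
Total cost = 420.
So Elko→C1 carries 10 trays.

10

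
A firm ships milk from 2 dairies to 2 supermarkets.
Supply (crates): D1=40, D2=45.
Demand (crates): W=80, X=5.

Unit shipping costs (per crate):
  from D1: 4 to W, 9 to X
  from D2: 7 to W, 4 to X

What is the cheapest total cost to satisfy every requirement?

A cheapest plan:
  D1–W: 40 × 4 = 160
  D2–W: 40 × 7 = 280
  D2–X: 5 × 4 = 20
Total = 160 + 280 + 20 = 460.
(Supply check: D1 ships 40; D2 ships 45.)

460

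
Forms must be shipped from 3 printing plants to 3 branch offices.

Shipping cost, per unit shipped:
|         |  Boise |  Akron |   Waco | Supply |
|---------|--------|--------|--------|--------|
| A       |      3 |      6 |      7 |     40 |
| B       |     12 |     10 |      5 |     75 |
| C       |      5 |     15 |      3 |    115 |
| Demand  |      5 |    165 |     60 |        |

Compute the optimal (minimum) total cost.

1945

A cheapest plan:
  A->Akron: 40 × 6 = 240
  B->Akron: 75 × 10 = 750
  C->Boise: 5 × 5 = 25
  C->Akron: 50 × 15 = 750
  C->Waco: 60 × 3 = 180
Total = 240 + 750 + 25 + 750 + 180 = 1945.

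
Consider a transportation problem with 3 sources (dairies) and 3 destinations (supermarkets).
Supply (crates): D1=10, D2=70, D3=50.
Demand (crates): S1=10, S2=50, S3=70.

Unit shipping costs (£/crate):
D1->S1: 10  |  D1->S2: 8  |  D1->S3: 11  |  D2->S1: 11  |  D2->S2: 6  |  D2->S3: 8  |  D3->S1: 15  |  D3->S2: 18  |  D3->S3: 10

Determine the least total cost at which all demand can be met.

One minimum-cost allocation:
  D1→S1: 10 crates
  D2→S2: 50 crates
  D2→S3: 20 crates
  D3→S3: 50 crates
Total cost = £1060.

1060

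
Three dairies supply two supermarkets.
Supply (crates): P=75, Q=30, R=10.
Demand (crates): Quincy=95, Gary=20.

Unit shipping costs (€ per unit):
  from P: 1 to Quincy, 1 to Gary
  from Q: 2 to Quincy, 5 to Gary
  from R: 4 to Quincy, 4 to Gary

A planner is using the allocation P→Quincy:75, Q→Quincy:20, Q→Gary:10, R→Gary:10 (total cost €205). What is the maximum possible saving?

Current plan cost = 75·1 + 20·2 + 10·5 + 10·4 = €205.
Optimal plan:
  P to Quincy: 55 crates
  P to Gary: 20 crates
  Q to Quincy: 30 crates
  R to Quincy: 10 crates
Optimal cost = €175.
Saving = 205 − 175 = €30.

30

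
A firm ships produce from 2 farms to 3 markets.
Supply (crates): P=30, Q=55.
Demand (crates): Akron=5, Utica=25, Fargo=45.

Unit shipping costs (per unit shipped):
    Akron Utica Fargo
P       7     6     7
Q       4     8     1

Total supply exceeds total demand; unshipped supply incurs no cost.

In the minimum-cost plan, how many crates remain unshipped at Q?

5

An optimal plan:
  P→Utica: 25 × 6 = 150
  Q→Akron: 5 × 4 = 20
  Q→Fargo: 45 × 1 = 45
Total cost = 215.
Q ships 50 of its 55, leaving 5.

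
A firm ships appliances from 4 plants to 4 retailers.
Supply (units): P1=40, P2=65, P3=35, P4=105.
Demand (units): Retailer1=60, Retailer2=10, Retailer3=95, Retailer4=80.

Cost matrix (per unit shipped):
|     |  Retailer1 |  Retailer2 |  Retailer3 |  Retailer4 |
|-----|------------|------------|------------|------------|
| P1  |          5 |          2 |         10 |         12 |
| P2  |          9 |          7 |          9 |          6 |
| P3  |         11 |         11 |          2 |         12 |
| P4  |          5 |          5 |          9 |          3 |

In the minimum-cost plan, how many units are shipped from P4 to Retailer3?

0

Solving gives:
  P1–Retailer1: 30 × 5 = 150
  P1–Retailer2: 10 × 2 = 20
  P2–Retailer3: 60 × 9 = 540
  P2–Retailer4: 5 × 6 = 30
  P3–Retailer3: 35 × 2 = 70
  P4–Retailer1: 30 × 5 = 150
  P4–Retailer4: 75 × 3 = 225
Total cost = 1185.
The route P4→Retailer3 is not used.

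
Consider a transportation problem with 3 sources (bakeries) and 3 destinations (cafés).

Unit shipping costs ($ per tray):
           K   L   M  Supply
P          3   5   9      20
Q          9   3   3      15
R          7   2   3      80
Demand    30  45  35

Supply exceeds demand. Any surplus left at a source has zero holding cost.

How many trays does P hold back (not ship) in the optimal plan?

An optimal plan:
  P to K: 20 × $3 = $60
  Q to M: 15 × $3 = $45
  R to K: 10 × $7 = $70
  R to L: 45 × $2 = $90
  R to M: 20 × $3 = $60
Total cost = $325.
P ships 20 of its 20, leaving 0.

0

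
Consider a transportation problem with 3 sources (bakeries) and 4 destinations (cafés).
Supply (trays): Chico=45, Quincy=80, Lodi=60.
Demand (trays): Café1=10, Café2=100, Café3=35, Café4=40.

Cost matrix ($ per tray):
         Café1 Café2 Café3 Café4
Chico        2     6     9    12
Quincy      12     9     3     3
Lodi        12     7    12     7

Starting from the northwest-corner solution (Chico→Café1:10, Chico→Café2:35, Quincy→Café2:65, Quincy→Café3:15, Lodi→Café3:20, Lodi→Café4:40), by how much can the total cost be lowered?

460

Current plan cost = 10·2 + 35·6 + 65·9 + 15·3 + 20·12 + 40·7 = $1380.
Optimal plan:
  Chico→Café1: 10 × $2 = $20
  Chico→Café2: 35 × $6 = $210
  Quincy→Café2: 5 × $9 = $45
  Quincy→Café3: 35 × $3 = $105
  Quincy→Café4: 40 × $3 = $120
  Lodi→Café2: 60 × $7 = $420
Optimal cost = $920.
Saving = 1380 − 920 = $460.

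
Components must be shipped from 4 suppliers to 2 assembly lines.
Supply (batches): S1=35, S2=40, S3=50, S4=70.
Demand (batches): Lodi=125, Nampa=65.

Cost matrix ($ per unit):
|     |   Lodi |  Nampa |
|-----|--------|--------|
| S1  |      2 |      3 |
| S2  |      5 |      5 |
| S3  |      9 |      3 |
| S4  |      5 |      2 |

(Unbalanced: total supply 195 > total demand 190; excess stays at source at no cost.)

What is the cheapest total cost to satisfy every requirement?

695

An optimal shipping plan:
  S1→Lodi: 35 batches
  S2→Lodi: 40 batches
  S3→Nampa: 45 batches
  S4→Lodi: 50 batches
  S4→Nampa: 20 batches
Total cost = $695.
(Supply check: S1 ships 35; S2 ships 40; S3 ships 45; S4 ships 70.)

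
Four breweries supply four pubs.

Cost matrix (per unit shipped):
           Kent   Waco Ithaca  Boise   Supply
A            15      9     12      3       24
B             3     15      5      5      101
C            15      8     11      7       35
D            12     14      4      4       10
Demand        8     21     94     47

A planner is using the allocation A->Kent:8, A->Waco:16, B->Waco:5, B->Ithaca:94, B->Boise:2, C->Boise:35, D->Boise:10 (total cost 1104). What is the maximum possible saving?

Current plan cost = 8·15 + 16·9 + 5·15 + 94·5 + 2·5 + 35·7 + 10·4 = 1104.
Optimal plan:
  A->Boise: 24 × 3 = 72
  B->Kent: 8 × 3 = 24
  B->Ithaca: 84 × 5 = 420
  B->Boise: 9 × 5 = 45
  C->Waco: 21 × 8 = 168
  C->Boise: 14 × 7 = 98
  D->Ithaca: 10 × 4 = 40
Optimal cost = 867.
Saving = 1104 − 867 = 237.

237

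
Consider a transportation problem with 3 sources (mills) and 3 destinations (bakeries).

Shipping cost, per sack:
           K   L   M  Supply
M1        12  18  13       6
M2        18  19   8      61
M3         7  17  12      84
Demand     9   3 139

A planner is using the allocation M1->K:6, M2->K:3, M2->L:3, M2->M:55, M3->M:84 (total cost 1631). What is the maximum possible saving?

Current plan cost = 6·12 + 3·18 + 3·19 + 55·8 + 84·12 = 1631.
Optimal plan:
  M1–M: 6 sacks
  M2–M: 61 sacks
  M3–K: 9 sacks
  M3–L: 3 sacks
  M3–M: 72 sacks
Optimal cost = 1544.
Saving = 1631 − 1544 = 87.

87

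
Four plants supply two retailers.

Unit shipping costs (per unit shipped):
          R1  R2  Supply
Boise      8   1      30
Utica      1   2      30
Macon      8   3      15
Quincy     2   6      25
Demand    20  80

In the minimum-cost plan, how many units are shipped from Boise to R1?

0

The minimum-cost plan:
  Boise–R2: 30 × 1 = 30
  Utica–R2: 30 × 2 = 60
  Macon–R2: 15 × 3 = 45
  Quincy–R1: 20 × 2 = 40
  Quincy–R2: 5 × 6 = 30
Total cost = 205.
The route Boise→R1 is not used.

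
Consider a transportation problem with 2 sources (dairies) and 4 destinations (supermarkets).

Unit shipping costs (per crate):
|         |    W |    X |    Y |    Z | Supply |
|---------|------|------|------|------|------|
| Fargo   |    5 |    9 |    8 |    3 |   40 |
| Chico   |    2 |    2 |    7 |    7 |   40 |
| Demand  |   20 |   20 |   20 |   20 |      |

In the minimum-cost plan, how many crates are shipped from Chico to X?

Optimal shipments:
  Fargo->Y: 20 × 8 = 160
  Fargo->Z: 20 × 3 = 60
  Chico->W: 20 × 2 = 40
  Chico->X: 20 × 2 = 40
Total cost = 300.
So Chico→X carries 20 crates.

20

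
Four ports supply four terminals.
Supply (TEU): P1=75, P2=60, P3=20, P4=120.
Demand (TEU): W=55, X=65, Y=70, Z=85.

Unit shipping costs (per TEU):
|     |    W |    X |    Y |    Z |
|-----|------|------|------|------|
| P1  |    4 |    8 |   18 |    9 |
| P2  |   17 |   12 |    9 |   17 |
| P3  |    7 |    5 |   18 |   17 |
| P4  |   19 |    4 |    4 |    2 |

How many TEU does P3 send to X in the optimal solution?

Solving gives:
  P1 to W: 55 × 4 = 220
  P1 to X: 20 × 8 = 160
  P2 to Y: 60 × 9 = 540
  P3 to X: 20 × 5 = 100
  P4 to X: 25 × 4 = 100
  P4 to Y: 10 × 4 = 40
  P4 to Z: 85 × 2 = 170
Total cost = 1330.
So P3→X carries 20 TEU.

20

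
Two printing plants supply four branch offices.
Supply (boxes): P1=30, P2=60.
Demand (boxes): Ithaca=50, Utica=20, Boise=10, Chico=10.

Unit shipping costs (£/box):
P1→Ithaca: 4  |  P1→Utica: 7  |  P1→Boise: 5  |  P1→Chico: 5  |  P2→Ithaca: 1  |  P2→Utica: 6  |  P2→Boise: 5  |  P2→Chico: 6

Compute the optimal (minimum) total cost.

280

A cheapest plan:
  P1–Utica: 10 × £7 = £70
  P1–Boise: 10 × £5 = £50
  P1–Chico: 10 × £5 = £50
  P2–Ithaca: 50 × £1 = £50
  P2–Utica: 10 × £6 = £60
Total = 70 + 50 + 50 + 50 + 60 = £280.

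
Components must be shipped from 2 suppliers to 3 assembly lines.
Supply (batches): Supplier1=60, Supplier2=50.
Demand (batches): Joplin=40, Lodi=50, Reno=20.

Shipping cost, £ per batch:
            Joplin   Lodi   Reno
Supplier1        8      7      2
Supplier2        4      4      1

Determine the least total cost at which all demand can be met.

A cheapest plan:
  Supplier1→Lodi: 40 × £7 = £280
  Supplier1→Reno: 20 × £2 = £40
  Supplier2→Joplin: 40 × £4 = £160
  Supplier2→Lodi: 10 × £4 = £40
Total = 280 + 40 + 160 + 40 = £520.

520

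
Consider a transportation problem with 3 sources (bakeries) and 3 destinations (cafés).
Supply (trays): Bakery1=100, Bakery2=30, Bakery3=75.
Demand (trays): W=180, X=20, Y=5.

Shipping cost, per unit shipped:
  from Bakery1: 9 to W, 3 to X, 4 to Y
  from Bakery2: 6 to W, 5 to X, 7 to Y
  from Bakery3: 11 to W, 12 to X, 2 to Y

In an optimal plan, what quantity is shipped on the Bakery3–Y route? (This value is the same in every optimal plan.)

Solving gives:
  Bakery1–W: 80 × 9 = 720
  Bakery1–X: 20 × 3 = 60
  Bakery2–W: 30 × 6 = 180
  Bakery3–W: 70 × 11 = 770
  Bakery3–Y: 5 × 2 = 10
Total cost = 1740.
So Bakery3→Y carries 5 trays.

5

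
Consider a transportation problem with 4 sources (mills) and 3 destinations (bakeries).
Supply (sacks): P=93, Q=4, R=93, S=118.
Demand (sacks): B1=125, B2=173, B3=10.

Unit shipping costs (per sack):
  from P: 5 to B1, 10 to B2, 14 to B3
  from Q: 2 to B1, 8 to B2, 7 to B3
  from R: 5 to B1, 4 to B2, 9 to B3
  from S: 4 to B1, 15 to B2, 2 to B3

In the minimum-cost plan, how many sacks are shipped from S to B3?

The minimum-cost plan:
  P–B1: 13 × 5 = 65
  P–B2: 80 × 10 = 800
  Q–B1: 4 × 2 = 8
  R–B2: 93 × 4 = 372
  S–B1: 108 × 4 = 432
  S–B3: 10 × 2 = 20
Total cost = 1697.
So S→B3 carries 10 sacks.

10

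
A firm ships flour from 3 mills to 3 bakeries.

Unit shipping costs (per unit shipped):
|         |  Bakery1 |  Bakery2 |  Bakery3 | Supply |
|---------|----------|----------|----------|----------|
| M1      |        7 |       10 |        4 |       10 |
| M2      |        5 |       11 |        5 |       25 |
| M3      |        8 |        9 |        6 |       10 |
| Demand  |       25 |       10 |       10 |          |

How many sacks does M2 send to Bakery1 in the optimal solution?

Optimal shipments:
  M1->Bakery3: 10 × 4 = 40
  M2->Bakery1: 25 × 5 = 125
  M3->Bakery2: 10 × 9 = 90
Total cost = 255.
So M2→Bakery1 carries 25 sacks.

25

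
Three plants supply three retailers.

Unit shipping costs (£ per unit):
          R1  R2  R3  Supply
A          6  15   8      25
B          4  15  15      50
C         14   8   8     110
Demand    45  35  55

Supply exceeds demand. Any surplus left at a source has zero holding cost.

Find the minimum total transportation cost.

900

A cheapest plan:
  B–R1: 45 units
  C–R2: 35 units
  C–R3: 55 units
Total cost = £900.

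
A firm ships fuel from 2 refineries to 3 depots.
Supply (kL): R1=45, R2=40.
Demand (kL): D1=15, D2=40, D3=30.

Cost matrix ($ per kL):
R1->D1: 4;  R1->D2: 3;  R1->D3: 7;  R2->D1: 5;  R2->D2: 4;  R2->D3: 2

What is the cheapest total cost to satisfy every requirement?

One minimum-cost allocation:
  R1->D1: 15 × $4 = $60
  R1->D2: 30 × $3 = $90
  R2->D2: 10 × $4 = $40
  R2->D3: 30 × $2 = $60
Total = 60 + 90 + 40 + 60 = $250.

250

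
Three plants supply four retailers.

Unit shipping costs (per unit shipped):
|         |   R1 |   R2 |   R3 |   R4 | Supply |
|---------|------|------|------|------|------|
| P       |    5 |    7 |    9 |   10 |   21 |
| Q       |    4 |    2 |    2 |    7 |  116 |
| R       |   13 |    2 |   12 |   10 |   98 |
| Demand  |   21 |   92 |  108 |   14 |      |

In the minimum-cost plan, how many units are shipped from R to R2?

92

The minimum-cost plan:
  P->R1: 21 units
  Q->R3: 108 units
  Q->R4: 8 units
  R->R2: 92 units
  R->R4: 6 units
Total cost = 621.
So R→R2 carries 92 units.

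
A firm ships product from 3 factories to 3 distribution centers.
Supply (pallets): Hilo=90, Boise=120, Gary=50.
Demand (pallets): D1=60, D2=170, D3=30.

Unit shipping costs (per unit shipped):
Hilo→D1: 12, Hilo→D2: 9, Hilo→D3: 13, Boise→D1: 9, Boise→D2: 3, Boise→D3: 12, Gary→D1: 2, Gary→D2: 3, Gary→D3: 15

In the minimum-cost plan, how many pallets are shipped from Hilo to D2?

50

Optimal shipments:
  Hilo->D1: 10 × 12 = 120
  Hilo->D2: 50 × 9 = 450
  Hilo->D3: 30 × 13 = 390
  Boise->D2: 120 × 3 = 360
  Gary->D1: 50 × 2 = 100
Total cost = 1420.
So Hilo→D2 carries 50 pallets.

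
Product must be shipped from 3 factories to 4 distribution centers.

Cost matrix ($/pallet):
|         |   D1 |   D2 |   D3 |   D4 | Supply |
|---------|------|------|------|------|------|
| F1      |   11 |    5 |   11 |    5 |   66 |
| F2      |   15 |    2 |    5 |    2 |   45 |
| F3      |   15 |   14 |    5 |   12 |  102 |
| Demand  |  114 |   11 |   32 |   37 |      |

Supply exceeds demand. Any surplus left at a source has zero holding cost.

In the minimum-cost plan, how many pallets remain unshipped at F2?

Minimum-cost shipments:
  F1→D1: 63 × $11 = $693
  F1→D4: 3 × $5 = $15
  F2→D2: 11 × $2 = $22
  F2→D4: 34 × $2 = $68
  F3→D1: 51 × $15 = $765
  F3→D3: 32 × $5 = $160
Total cost = $1723.
F2 ships 45 of its 45, leaving 0.

0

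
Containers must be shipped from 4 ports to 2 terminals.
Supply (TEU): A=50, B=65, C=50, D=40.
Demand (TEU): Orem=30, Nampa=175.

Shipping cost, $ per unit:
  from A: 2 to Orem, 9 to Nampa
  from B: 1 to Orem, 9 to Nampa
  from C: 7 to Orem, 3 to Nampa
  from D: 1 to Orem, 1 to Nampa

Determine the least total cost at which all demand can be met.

Optimal allocation:
  A to Nampa: 50 × $9 = $450
  B to Orem: 30 × $1 = $30
  B to Nampa: 35 × $9 = $315
  C to Nampa: 50 × $3 = $150
  D to Nampa: 40 × $1 = $40
Total = 450 + 30 + 315 + 150 + 40 = $985.

985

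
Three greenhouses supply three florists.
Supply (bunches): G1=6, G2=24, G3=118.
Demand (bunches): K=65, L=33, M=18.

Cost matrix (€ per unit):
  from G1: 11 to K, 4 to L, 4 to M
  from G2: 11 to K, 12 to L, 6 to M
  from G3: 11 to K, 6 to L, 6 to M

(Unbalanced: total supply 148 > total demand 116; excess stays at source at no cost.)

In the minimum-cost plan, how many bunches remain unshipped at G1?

An optimal plan:
  G1->L: 6 bunches
  G2->K: 24 bunches
  G3->K: 41 bunches
  G3->L: 27 bunches
  G3->M: 18 bunches
Total cost = €1009.
G1 ships 6 of its 6, leaving 0.

0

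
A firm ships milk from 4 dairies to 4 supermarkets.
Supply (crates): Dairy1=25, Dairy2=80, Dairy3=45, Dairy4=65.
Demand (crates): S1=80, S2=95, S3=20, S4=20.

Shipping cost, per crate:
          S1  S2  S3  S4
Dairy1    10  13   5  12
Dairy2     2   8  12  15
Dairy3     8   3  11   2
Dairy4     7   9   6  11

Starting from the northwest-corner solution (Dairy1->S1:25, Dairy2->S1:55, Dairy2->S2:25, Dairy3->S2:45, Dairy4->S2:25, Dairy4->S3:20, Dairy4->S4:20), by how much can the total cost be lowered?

Current plan cost = 25·10 + 55·2 + 25·8 + 45·3 + 25·9 + 20·6 + 20·11 = 1260.
Optimal plan:
  Dairy1→S3: 20 × 5 = 100
  Dairy1→S4: 5 × 12 = 60
  Dairy2→S1: 80 × 2 = 160
  Dairy3→S2: 30 × 3 = 90
  Dairy3→S4: 15 × 2 = 30
  Dairy4→S2: 65 × 9 = 585
Optimal cost = 1025.
Saving = 1260 − 1025 = 235.

235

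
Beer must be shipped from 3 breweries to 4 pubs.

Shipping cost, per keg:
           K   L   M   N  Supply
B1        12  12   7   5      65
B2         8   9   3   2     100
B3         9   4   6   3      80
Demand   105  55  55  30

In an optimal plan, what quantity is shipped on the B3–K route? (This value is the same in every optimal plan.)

25

The minimum-cost plan:
  B1->M: 35 kegs
  B1->N: 30 kegs
  B2->K: 80 kegs
  B2->M: 20 kegs
  B3->K: 25 kegs
  B3->L: 55 kegs
Total cost = 1540.
So B3→K carries 25 kegs.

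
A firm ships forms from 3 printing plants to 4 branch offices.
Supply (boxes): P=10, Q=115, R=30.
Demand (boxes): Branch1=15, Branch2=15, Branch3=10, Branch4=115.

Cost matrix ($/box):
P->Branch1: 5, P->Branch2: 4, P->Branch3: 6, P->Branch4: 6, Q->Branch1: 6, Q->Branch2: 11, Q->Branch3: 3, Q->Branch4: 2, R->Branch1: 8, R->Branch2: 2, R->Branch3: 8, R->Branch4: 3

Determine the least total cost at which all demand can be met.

An optimal shipping plan:
  P→Branch1: 10 × $5 = $50
  Q→Branch1: 5 × $6 = $30
  Q→Branch3: 10 × $3 = $30
  Q→Branch4: 100 × $2 = $200
  R→Branch2: 15 × $2 = $30
  R→Branch4: 15 × $3 = $45
Total = 50 + 30 + 30 + 200 + 30 + 45 = $385.

385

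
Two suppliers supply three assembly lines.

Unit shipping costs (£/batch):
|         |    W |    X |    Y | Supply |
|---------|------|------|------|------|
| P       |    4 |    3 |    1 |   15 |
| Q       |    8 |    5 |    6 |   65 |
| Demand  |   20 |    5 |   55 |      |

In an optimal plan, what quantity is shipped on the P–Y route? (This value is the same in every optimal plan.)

15

The minimum-cost plan:
  P–Y: 15 × £1 = £15
  Q–W: 20 × £8 = £160
  Q–X: 5 × £5 = £25
  Q–Y: 40 × £6 = £240
Total cost = £440.
So P→Y carries 15 batches.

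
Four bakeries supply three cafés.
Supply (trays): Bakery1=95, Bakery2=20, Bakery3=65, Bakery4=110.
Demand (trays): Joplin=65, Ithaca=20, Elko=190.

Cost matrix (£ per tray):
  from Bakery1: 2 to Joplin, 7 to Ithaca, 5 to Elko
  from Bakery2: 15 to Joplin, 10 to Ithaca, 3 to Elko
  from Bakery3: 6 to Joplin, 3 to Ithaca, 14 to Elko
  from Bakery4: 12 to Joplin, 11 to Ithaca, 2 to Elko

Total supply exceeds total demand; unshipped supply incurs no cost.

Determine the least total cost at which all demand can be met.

Optimal allocation:
  Bakery1->Joplin: 35 × £2 = £70
  Bakery1->Elko: 60 × £5 = £300
  Bakery2->Elko: 20 × £3 = £60
  Bakery3->Joplin: 30 × £6 = £180
  Bakery3->Ithaca: 20 × £3 = £60
  Bakery4->Elko: 110 × £2 = £220
Total = 70 + 300 + 60 + 180 + 60 + 220 = £890.

890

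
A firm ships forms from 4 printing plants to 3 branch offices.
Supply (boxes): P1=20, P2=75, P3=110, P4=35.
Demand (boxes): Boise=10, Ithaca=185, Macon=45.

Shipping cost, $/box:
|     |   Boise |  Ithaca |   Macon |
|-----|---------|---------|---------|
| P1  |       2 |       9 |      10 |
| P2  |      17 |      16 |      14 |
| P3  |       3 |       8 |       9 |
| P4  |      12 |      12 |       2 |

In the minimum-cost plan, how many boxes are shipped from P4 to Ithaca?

0

The minimum-cost plan:
  P1→Boise: 10 × $2 = $20
  P1→Ithaca: 10 × $9 = $90
  P2→Ithaca: 65 × $16 = $1040
  P2→Macon: 10 × $14 = $140
  P3→Ithaca: 110 × $8 = $880
  P4→Macon: 35 × $2 = $70
Total cost = $2240.
The route P4→Ithaca is not used.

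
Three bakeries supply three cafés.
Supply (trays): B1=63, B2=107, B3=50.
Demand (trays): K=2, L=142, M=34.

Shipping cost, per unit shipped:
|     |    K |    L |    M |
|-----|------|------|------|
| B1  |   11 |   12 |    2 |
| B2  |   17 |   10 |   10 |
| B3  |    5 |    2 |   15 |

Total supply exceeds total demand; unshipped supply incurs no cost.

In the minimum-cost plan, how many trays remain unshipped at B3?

Minimum-cost shipments:
  B1 to K: 2 × 11 = 22
  B1 to M: 34 × 2 = 68
  B2 to L: 92 × 10 = 920
  B3 to L: 50 × 2 = 100
Total cost = 1110.
B3 ships 50 of its 50, leaving 0.

0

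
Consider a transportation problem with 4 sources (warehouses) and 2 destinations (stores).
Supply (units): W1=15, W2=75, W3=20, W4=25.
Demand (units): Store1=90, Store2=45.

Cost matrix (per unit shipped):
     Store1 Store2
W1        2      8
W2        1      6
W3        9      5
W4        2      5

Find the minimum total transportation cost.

330

A cheapest plan:
  W1->Store1: 15 × 2 = 30
  W2->Store1: 75 × 1 = 75
  W3->Store2: 20 × 5 = 100
  W4->Store2: 25 × 5 = 125
Total = 30 + 75 + 100 + 125 = 330.
(Supply check: W1 ships 15; W2 ships 75; W3 ships 20; W4 ships 25.)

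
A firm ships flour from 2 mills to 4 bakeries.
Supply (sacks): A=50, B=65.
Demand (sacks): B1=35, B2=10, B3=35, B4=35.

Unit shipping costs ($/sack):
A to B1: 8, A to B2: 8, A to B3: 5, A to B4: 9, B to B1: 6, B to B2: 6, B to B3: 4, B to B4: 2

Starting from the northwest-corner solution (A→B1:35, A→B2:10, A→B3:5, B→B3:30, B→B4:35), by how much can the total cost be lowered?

Current plan cost = 35·8 + 10·8 + 5·5 + 30·4 + 35·2 = $575.
Optimal plan:
  A→B1: 15 × $8 = $120
  A→B3: 35 × $5 = $175
  B→B1: 20 × $6 = $120
  B→B2: 10 × $6 = $60
  B→B4: 35 × $2 = $70
Optimal cost = $545.
Saving = 575 − 545 = $30.

30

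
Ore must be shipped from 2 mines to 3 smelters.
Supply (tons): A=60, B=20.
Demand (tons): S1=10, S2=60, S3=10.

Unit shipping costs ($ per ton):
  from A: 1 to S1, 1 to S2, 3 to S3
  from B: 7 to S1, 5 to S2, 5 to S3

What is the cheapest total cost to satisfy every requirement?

An optimal shipping plan:
  A–S1: 10 tons
  A–S2: 50 tons
  B–S2: 10 tons
  B–S3: 10 tons
Total cost = $160.

160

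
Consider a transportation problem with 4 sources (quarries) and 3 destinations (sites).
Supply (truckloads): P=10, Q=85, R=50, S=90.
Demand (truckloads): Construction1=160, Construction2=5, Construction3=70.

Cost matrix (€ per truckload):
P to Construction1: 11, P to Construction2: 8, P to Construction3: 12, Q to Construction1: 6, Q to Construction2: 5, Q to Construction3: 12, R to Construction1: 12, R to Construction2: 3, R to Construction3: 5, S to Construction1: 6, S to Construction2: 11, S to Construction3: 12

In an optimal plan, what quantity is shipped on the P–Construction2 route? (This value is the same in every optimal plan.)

0

Solving gives:
  P–Construction3: 10 × €12 = €120
  Q–Construction1: 70 × €6 = €420
  Q–Construction2: 5 × €5 = €25
  Q–Construction3: 10 × €12 = €120
  R–Construction3: 50 × €5 = €250
  S–Construction1: 90 × €6 = €540
Total cost = €1475.
The route P→Construction2 is not used.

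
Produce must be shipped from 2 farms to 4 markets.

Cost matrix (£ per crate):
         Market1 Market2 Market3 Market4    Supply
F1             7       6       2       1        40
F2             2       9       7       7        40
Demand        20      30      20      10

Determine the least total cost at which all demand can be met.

One minimum-cost allocation:
  F1 to Market2: 10 crates
  F1 to Market3: 20 crates
  F1 to Market4: 10 crates
  F2 to Market1: 20 crates
  F2 to Market2: 20 crates
Total cost = £330.
(Supply check: F1 ships 40; F2 ships 40.)

330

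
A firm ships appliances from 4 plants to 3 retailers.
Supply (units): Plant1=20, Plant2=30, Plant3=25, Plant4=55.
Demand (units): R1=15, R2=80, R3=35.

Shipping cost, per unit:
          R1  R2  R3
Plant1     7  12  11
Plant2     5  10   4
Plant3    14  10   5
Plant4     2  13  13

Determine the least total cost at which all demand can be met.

A cheapest plan:
  Plant1->R2: 20 units
  Plant2->R3: 30 units
  Plant3->R2: 20 units
  Plant3->R3: 5 units
  Plant4->R1: 15 units
  Plant4->R2: 40 units
Total cost = 1135.
(Supply check: Plant1 ships 20; Plant2 ships 30; Plant3 ships 25; Plant4 ships 55.)

1135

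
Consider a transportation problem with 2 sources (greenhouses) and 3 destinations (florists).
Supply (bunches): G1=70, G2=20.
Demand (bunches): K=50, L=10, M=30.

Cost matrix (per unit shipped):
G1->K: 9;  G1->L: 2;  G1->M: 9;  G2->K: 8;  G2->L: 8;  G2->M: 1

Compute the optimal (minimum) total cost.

580

An optimal shipping plan:
  G1 to K: 50 × 9 = 450
  G1 to L: 10 × 2 = 20
  G1 to M: 10 × 9 = 90
  G2 to M: 20 × 1 = 20
Total = 450 + 20 + 90 + 20 = 580.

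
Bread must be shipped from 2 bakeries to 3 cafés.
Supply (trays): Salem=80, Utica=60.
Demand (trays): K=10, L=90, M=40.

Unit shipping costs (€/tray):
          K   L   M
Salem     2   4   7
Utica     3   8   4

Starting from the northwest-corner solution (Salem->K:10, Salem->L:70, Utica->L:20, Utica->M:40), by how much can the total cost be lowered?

Current plan cost = 10·2 + 70·4 + 20·8 + 40·4 = €620.
Optimal plan:
  Salem→L: 80 trays
  Utica→K: 10 trays
  Utica→L: 10 trays
  Utica→M: 40 trays
Optimal cost = €590.
Saving = 620 − 590 = €30.

30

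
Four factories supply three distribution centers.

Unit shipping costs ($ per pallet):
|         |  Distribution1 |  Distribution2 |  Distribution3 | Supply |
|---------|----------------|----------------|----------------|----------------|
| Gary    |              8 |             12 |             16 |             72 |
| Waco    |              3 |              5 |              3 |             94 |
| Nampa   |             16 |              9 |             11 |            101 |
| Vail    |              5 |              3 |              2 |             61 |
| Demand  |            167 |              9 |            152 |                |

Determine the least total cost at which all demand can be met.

2076

Optimal allocation:
  Gary–Distribution1: 72 pallets
  Waco–Distribution1: 94 pallets
  Nampa–Distribution2: 9 pallets
  Nampa–Distribution3: 92 pallets
  Vail–Distribution1: 1 pallets
  Vail–Distribution3: 60 pallets
Total cost = $2076.
(Supply check: Gary ships 72; Waco ships 94; Nampa ships 101; Vail ships 61.)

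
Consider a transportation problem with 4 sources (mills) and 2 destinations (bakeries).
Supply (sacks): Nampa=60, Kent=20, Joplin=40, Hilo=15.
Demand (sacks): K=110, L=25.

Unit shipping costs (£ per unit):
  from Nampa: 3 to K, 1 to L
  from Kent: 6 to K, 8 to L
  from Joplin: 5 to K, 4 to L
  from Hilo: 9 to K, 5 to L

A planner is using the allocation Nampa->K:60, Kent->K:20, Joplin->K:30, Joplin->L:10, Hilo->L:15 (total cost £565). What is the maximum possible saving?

Current plan cost = 60·3 + 20·6 + 30·5 + 10·4 + 15·5 = £565.
Optimal plan:
  Nampa–K: 50 × £3 = £150
  Nampa–L: 10 × £1 = £10
  Kent–K: 20 × £6 = £120
  Joplin–K: 40 × £5 = £200
  Hilo–L: 15 × £5 = £75
Optimal cost = £555.
Saving = 565 − 555 = £10.

10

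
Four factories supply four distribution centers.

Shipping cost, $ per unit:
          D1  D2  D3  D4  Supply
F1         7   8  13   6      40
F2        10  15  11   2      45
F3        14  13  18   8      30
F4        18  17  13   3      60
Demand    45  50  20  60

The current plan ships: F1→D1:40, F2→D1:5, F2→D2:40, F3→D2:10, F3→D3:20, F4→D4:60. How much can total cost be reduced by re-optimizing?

260

Current plan cost = 40·7 + 5·10 + 40·15 + 10·13 + 20·18 + 60·3 = $1600.
Optimal plan:
  F1–D1: 20 × $7 = $140
  F1–D2: 20 × $8 = $160
  F2–D1: 25 × $10 = $250
  F2–D3: 20 × $11 = $220
  F3–D2: 30 × $13 = $390
  F4–D4: 60 × $3 = $180
Optimal cost = $1340.
Saving = 1600 − 1340 = $260.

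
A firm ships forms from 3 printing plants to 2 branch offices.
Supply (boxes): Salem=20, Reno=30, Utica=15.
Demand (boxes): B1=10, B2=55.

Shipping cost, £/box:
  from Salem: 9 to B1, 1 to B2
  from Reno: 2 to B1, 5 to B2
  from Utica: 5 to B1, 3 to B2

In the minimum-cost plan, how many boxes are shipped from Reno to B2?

20

Solving gives:
  Salem→B2: 20 boxes
  Reno→B1: 10 boxes
  Reno→B2: 20 boxes
  Utica→B2: 15 boxes
Total cost = £185.
So Reno→B2 carries 20 boxes.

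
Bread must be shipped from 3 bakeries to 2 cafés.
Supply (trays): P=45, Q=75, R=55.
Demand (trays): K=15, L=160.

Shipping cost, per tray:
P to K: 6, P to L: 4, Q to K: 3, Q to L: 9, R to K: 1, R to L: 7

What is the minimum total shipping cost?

Optimal allocation:
  P–L: 45 × 4 = 180
  Q–K: 15 × 3 = 45
  Q–L: 60 × 9 = 540
  R–L: 55 × 7 = 385
Total = 180 + 45 + 540 + 385 = 1150.
(Supply check: P ships 45; Q ships 75; R ships 55.)

1150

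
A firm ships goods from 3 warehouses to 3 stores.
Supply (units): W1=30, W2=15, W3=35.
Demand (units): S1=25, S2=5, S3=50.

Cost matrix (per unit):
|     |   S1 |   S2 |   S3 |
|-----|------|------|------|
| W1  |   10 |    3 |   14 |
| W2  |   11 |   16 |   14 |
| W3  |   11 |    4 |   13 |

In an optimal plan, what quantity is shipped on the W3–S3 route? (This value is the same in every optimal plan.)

Optimal shipments:
  W1->S1: 25 × 10 = 250
  W1->S2: 5 × 3 = 15
  W2->S3: 15 × 14 = 210
  W3->S3: 35 × 13 = 455
Total cost = 930.
So W3→S3 carries 35 units.

35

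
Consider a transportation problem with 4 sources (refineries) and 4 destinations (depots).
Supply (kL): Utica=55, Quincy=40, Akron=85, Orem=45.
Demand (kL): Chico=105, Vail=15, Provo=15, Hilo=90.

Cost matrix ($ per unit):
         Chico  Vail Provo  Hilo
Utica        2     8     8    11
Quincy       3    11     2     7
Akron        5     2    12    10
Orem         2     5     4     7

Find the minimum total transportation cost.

Optimal allocation:
  Utica to Chico: 55 × $2 = $110
  Quincy to Provo: 15 × $2 = $30
  Quincy to Hilo: 25 × $7 = $175
  Akron to Chico: 50 × $5 = $250
  Akron to Vail: 15 × $2 = $30
  Akron to Hilo: 20 × $10 = $200
  Orem to Hilo: 45 × $7 = $315
Total = 110 + 30 + 175 + 250 + 30 + 200 + 315 = $1110.

1110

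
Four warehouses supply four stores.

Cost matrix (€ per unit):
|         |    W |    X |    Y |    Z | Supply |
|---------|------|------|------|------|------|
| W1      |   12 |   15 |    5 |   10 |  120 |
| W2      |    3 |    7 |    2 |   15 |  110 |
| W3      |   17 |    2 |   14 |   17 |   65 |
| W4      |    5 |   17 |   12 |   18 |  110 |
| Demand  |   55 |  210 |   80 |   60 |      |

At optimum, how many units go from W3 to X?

65

The minimum-cost plan:
  W1 to Y: 60 × €5 = €300
  W1 to Z: 60 × €10 = €600
  W2 to X: 90 × €7 = €630
  W2 to Y: 20 × €2 = €40
  W3 to X: 65 × €2 = €130
  W4 to W: 55 × €5 = €275
  W4 to X: 55 × €17 = €935
Total cost = €2910.
So W3→X carries 65 units.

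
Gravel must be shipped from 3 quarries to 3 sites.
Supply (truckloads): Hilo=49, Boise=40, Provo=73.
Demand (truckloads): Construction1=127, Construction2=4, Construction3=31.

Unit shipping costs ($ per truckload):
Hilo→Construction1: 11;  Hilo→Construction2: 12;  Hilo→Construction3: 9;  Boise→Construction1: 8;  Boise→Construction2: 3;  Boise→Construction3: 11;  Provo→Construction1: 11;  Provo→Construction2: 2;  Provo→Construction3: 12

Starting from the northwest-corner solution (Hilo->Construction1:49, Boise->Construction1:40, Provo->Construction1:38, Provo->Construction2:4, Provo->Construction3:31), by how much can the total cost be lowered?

Current plan cost = 49·11 + 40·8 + 38·11 + 4·2 + 31·12 = $1657.
Optimal plan:
  Hilo to Construction1: 18 truckloads
  Hilo to Construction3: 31 truckloads
  Boise to Construction1: 40 truckloads
  Provo to Construction1: 69 truckloads
  Provo to Construction2: 4 truckloads
Optimal cost = $1564.
Saving = 1657 − 1564 = $93.

93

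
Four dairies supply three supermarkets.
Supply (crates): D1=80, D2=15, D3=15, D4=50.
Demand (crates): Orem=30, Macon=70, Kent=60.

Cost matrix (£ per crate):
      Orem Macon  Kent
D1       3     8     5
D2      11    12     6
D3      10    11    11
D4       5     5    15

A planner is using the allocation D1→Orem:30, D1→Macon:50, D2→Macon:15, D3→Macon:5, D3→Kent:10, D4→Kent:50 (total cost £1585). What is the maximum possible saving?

Current plan cost = 30·3 + 50·8 + 15·12 + 5·11 + 10·11 + 50·15 = £1585.
Optimal plan:
  D1->Orem: 30 × £3 = £90
  D1->Macon: 5 × £8 = £40
  D1->Kent: 45 × £5 = £225
  D2->Kent: 15 × £6 = £90
  D3->Macon: 15 × £11 = £165
  D4->Macon: 50 × £5 = £250
Optimal cost = £860.
Saving = 1585 − 860 = £725.

725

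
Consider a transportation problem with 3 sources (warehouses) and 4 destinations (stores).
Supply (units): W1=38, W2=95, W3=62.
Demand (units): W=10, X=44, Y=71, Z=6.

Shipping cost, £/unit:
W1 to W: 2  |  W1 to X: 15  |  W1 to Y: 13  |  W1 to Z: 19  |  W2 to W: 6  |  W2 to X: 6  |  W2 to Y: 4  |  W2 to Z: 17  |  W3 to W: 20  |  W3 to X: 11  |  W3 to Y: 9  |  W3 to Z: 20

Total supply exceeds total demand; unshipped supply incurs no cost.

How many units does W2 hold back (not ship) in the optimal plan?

An optimal plan:
  W1→W: 10 × £2 = £20
  W1→Z: 6 × £19 = £114
  W2→X: 44 × £6 = £264
  W2→Y: 51 × £4 = £204
  W3→Y: 20 × £9 = £180
Total cost = £782.
W2 ships 95 of its 95, leaving 0.

0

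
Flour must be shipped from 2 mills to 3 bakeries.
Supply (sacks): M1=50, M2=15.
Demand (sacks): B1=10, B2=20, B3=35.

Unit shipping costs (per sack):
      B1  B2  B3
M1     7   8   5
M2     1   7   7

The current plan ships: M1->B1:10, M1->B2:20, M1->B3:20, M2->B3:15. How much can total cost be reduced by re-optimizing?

Current plan cost = 10·7 + 20·8 + 20·5 + 15·7 = 435.
Optimal plan:
  M1→B2: 15 sacks
  M1→B3: 35 sacks
  M2→B1: 10 sacks
  M2→B2: 5 sacks
Optimal cost = 340.
Saving = 435 − 340 = 95.

95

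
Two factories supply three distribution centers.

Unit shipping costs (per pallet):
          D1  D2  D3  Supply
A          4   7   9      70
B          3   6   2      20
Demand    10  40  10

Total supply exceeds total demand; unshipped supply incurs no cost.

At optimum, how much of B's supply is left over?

An optimal plan:
  A to D1: 10 × 4 = 40
  A to D2: 30 × 7 = 210
  B to D2: 10 × 6 = 60
  B to D3: 10 × 2 = 20
Total cost = 330.
B ships 20 of its 20, leaving 0.

0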